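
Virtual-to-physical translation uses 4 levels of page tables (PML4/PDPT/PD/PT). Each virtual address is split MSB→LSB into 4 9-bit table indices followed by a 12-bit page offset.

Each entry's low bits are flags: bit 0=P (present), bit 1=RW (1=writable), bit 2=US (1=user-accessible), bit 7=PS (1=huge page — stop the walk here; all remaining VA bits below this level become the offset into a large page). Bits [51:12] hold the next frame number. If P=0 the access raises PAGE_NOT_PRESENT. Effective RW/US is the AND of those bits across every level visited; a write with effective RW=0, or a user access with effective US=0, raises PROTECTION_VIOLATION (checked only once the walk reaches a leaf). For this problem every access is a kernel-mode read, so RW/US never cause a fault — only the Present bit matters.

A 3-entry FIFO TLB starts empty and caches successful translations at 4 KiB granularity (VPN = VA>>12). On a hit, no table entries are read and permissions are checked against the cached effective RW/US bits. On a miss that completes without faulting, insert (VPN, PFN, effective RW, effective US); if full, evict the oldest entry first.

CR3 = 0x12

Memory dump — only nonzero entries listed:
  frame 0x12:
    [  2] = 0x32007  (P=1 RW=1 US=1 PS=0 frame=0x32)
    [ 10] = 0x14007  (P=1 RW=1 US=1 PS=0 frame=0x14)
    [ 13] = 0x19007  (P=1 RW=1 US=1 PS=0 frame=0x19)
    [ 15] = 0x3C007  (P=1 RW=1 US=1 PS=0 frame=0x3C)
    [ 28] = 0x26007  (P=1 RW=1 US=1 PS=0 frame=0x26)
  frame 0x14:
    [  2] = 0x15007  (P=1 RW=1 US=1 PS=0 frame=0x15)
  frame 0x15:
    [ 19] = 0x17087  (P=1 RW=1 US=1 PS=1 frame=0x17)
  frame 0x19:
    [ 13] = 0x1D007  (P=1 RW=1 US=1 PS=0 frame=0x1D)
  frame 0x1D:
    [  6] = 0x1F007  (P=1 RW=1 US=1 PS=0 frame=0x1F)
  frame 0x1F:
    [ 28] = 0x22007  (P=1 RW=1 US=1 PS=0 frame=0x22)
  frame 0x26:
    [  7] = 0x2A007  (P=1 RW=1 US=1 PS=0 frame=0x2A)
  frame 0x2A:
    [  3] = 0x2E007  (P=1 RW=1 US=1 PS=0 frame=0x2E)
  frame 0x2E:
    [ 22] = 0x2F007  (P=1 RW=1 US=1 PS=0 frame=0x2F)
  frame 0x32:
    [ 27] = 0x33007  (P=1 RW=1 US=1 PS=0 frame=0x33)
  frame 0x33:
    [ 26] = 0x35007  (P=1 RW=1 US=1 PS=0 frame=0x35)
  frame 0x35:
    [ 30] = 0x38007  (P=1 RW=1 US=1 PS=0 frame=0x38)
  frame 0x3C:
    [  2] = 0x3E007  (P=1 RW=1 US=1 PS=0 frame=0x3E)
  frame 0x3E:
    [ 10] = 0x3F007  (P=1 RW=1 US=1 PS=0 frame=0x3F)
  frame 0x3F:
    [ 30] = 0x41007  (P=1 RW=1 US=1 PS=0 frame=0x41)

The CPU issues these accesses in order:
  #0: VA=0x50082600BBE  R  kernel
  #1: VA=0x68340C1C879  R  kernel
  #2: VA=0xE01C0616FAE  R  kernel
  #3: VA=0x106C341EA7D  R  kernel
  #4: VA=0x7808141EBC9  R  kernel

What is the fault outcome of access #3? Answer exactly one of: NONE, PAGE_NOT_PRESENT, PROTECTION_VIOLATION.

Walk each access:
#0 VA=0x50082600BBE (r,kernel):
  L0: frame=0x12 idx=10 entry=0x14007 [P=1 RW=1 US=1 PS=0]
  L1: frame=0x14 idx=2 entry=0x15007 [P=1 RW=1 US=1 PS=0]
  L2: frame=0x15 idx=19 entry=0x17087 [P=1 RW=1 US=1 PS=1]
  → PA=0x17BBE (huge @L2)  (3 entries read)
#1 VA=0x68340C1C879 (r,kernel):
  L0: frame=0x12 idx=13 entry=0x19007 [P=1 RW=1 US=1 PS=0]
  L1: frame=0x19 idx=13 entry=0x1D007 [P=1 RW=1 US=1 PS=0]
  L2: frame=0x1D idx=6 entry=0x1F007 [P=1 RW=1 US=1 PS=0]
  L3: frame=0x1F idx=28 entry=0x22007 [P=1 RW=1 US=1 PS=0]
  → PA=0x22879  (4 entries read)
#2 VA=0xE01C0616FAE (r,kernel):
  L0: frame=0x12 idx=28 entry=0x26007 [P=1 RW=1 US=1 PS=0]
  L1: frame=0x26 idx=7 entry=0x2A007 [P=1 RW=1 US=1 PS=0]
  L2: frame=0x2A idx=3 entry=0x2E007 [P=1 RW=1 US=1 PS=0]
  L3: frame=0x2E idx=22 entry=0x2F007 [P=1 RW=1 US=1 PS=0]
  → PA=0x2FFAE  (4 entries read)
#3 VA=0x106C341EA7D (r,kernel):
  L0: frame=0x12 idx=2 entry=0x32007 [P=1 RW=1 US=1 PS=0]
  L1: frame=0x32 idx=27 entry=0x33007 [P=1 RW=1 US=1 PS=0]
  L2: frame=0x33 idx=26 entry=0x35007 [P=1 RW=1 US=1 PS=0]
  L3: frame=0x35 idx=30 entry=0x38007 [P=1 RW=1 US=1 PS=0]
  → PA=0x38A7D  (4 entries read)
#4 VA=0x7808141EBC9 (r,kernel):
  L0: frame=0x12 idx=15 entry=0x3C007 [P=1 RW=1 US=1 PS=0]
  L1: frame=0x3C idx=2 entry=0x3E007 [P=1 RW=1 US=1 PS=0]
  L2: frame=0x3E idx=10 entry=0x3F007 [P=1 RW=1 US=1 PS=0]
  L3: frame=0x3F idx=30 entry=0x41007 [P=1 RW=1 US=1 PS=0]
  → PA=0x41BC9  (4 entries read)

Access #3 fault: NONE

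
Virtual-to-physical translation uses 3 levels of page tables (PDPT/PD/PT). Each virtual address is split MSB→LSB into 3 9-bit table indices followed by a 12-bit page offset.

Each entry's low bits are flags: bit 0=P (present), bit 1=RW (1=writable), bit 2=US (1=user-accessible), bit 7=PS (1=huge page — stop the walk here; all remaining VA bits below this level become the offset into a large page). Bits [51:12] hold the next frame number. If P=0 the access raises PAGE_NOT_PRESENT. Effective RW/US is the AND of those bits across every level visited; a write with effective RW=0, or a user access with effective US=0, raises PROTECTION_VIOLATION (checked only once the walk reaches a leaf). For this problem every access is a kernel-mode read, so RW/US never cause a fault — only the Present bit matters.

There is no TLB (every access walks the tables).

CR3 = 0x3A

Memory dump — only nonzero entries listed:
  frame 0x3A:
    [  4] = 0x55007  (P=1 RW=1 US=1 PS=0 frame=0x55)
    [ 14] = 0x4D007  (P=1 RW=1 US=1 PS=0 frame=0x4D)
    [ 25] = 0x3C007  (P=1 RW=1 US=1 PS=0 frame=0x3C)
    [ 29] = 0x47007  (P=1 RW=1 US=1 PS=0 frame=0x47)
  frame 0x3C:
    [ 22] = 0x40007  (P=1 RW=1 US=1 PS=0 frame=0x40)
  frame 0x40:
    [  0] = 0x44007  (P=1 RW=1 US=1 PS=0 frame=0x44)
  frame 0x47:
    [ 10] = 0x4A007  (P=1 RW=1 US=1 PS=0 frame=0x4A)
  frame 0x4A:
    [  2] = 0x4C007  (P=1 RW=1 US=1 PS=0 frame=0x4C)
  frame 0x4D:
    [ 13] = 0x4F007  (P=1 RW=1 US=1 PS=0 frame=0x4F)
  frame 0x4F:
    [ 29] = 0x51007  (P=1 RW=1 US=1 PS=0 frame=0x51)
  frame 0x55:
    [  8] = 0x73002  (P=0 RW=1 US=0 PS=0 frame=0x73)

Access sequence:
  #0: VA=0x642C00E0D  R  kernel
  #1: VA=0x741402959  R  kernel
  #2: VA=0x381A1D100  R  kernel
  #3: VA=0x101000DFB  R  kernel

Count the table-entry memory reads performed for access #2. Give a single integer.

Walk each access:
#0 VA=0x642C00E0D (r,kernel):
  lvl0: tbl 0x3A, slot 25 ⇒ 0x3C007 (P1/RW1/US1/PS0)
  lvl1: tbl 0x3C, slot 22 ⇒ 0x40007 (P1/RW1/US1/PS0)
  lvl2: tbl 0x40, slot 0 ⇒ 0x44007 (P1/RW1/US1/PS0)
  ⇒ phys 0x44E0D  [3 reads]
#1 VA=0x741402959 (r,kernel):
  lvl0: tbl 0x3A, slot 29 ⇒ 0x47007 (P1/RW1/US1/PS0)
  lvl1: tbl 0x47, slot 10 ⇒ 0x4A007 (P1/RW1/US1/PS0)
  lvl2: tbl 0x4A, slot 2 ⇒ 0x4C007 (P1/RW1/US1/PS0)
  ⇒ phys 0x4C959  [3 reads]
#2 VA=0x381A1D100 (r,kernel):
  lvl0: tbl 0x3A, slot 14 ⇒ 0x4D007 (P1/RW1/US1/PS0)
  lvl1: tbl 0x4D, slot 13 ⇒ 0x4F007 (P1/RW1/US1/PS0)
  lvl2: tbl 0x4F, slot 29 ⇒ 0x51007 (P1/RW1/US1/PS0)
  ⇒ phys 0x51100  [3 reads]
#3 VA=0x101000DFB (r,kernel):
  lvl0: tbl 0x3A, slot 4 ⇒ 0x55007 (P1/RW1/US1/PS0)
  lvl1: tbl 0x55, slot 8 ⇒ 0x73002 (P0/RW1/US0/PS0)
  ✗ PAGE_NOT_PRESENT  [2 reads]

Entries read for #2: 3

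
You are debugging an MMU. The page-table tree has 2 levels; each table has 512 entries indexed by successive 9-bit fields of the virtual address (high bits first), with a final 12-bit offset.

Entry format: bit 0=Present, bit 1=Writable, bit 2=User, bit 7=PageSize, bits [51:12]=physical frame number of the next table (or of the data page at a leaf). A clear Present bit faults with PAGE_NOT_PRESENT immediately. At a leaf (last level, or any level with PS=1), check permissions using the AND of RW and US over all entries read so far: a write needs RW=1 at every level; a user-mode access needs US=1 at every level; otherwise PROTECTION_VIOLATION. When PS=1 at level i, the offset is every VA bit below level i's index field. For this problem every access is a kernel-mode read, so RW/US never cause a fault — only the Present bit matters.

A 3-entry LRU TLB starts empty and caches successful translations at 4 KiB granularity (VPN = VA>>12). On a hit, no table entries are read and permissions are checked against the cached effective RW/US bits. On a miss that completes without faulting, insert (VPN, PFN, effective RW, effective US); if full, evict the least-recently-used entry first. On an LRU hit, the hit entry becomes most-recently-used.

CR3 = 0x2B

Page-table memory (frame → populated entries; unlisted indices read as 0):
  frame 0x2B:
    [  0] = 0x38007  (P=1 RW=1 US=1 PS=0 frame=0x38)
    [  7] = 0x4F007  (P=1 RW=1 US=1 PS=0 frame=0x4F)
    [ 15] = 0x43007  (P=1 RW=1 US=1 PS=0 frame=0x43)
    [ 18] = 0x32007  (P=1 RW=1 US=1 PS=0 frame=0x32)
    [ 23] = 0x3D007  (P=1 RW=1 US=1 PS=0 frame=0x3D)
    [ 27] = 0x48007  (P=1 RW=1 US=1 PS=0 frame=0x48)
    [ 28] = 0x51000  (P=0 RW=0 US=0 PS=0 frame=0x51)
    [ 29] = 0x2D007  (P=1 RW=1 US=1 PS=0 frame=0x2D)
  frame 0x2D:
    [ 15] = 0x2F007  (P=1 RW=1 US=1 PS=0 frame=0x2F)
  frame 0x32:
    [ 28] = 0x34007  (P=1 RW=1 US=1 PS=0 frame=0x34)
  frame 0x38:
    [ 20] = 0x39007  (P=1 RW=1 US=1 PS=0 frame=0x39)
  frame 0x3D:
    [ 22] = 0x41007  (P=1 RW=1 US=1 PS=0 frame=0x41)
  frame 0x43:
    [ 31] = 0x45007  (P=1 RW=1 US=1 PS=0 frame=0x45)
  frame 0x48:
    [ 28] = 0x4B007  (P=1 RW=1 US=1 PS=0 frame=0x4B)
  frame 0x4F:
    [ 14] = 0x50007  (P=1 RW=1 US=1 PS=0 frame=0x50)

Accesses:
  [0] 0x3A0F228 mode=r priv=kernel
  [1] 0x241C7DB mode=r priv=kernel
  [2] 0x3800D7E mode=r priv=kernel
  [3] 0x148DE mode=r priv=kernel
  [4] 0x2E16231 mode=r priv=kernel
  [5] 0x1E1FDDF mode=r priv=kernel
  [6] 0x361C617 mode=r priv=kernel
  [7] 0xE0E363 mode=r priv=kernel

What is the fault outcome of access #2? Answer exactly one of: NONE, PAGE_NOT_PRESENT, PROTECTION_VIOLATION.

Per-access translation:
#0 VA=0x3A0F228 (r,kernel):
  L0: frame=0x2B idx=29 entry=0x2D007 [P=1 RW=1 US=1 PS=0]
  L1: frame=0x2D idx=15 entry=0x2F007 [P=1 RW=1 US=1 PS=0]
  ⇒ phys 0x2F228  [2 reads]
#1 VA=0x241C7DB (r,kernel):
  L0: frame=0x2B idx=18 entry=0x32007 [P=1 RW=1 US=1 PS=0]
  L1: frame=0x32 idx=28 entry=0x34007 [P=1 RW=1 US=1 PS=0]
  ⇒ phys 0x347DB  [2 reads]
#2 VA=0x3800D7E (r,kernel):
  L0: frame=0x2B idx=28 entry=0x51000 [P=0 RW=0 US=0 PS=0]
  ⇒ fault: PAGE_NOT_PRESENT  — 1 lookups
#3 VA=0x148DE (r,kernel):
  L0: frame=0x2B idx=0 entry=0x38007 [P=1 RW=1 US=1 PS=0]
  L1: frame=0x38 idx=20 entry=0x39007 [P=1 RW=1 US=1 PS=0]
  ⇒ phys 0x398DE  [2 reads]
#4 VA=0x2E16231 (r,kernel):
  L0: frame=0x2B idx=23 entry=0x3D007 [P=1 RW=1 US=1 PS=0]
  L1: frame=0x3D idx=22 entry=0x41007 [P=1 RW=1 US=1 PS=0]
  ⇒ phys 0x41231  [2 reads]
#5 VA=0x1E1FDDF (r,kernel):
  L0: frame=0x2B idx=15 entry=0x43007 [P=1 RW=1 US=1 PS=0]
  L1: frame=0x43 idx=31 entry=0x45007 [P=1 RW=1 US=1 PS=0]
  ⇒ phys 0x45DDF  [2 reads]
#6 VA=0x361C617 (r,kernel):
  L0: frame=0x2B idx=27 entry=0x48007 [P=1 RW=1 US=1 PS=0]
  L1: frame=0x48 idx=28 entry=0x4B007 [P=1 RW=1 US=1 PS=0]
  ⇒ phys 0x4B617  [2 reads]
#7 VA=0xE0E363 (r,kernel):
  L0: frame=0x2B idx=7 entry=0x4F007 [P=1 RW=1 US=1 PS=0]
  L1: frame=0x4F idx=14 entry=0x50007 [P=1 RW=1 US=1 PS=0]
  ⇒ phys 0x50363  [2 reads]

Access #2 fault: PAGE_NOT_PRESENT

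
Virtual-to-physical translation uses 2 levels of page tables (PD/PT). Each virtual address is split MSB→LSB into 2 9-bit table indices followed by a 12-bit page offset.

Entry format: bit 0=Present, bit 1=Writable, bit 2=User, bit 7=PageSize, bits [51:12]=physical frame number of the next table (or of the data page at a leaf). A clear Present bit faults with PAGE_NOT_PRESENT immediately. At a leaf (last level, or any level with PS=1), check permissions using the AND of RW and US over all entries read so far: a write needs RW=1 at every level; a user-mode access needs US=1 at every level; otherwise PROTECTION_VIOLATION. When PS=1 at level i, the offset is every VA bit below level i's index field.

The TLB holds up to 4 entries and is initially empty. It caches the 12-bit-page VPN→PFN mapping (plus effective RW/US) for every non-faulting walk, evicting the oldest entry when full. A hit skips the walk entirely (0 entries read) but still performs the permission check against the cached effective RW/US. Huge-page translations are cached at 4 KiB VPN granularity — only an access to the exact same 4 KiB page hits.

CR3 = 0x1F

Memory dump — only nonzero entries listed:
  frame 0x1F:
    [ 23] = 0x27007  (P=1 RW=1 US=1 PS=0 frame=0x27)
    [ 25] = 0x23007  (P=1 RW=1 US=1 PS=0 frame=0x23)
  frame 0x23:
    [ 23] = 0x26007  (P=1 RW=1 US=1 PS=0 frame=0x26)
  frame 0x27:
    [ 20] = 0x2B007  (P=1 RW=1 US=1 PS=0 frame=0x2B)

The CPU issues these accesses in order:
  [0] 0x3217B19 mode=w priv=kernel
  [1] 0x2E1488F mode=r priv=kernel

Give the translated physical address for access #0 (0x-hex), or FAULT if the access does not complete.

Per-access translation:
#0 VA=0x3217B19 (w,kernel):
  lvl0: tbl 0x1F, slot 25 ⇒ 0x23007 (P1/RW1/US1/PS0)
  lvl1: tbl 0x23, slot 23 ⇒ 0x26007 (P1/RW1/US1/PS0)
  ⇒ phys 0x26B19  [2 reads]
#1 VA=0x2E1488F (r,kernel):
  lvl0: tbl 0x1F, slot 23 ⇒ 0x27007 (P1/RW1/US1/PS0)
  lvl1: tbl 0x27, slot 20 ⇒ 0x2B007 (P1/RW1/US1/PS0)
  ⇒ phys 0x2B88F  [2 reads]

Access #0 PA: 0x26B19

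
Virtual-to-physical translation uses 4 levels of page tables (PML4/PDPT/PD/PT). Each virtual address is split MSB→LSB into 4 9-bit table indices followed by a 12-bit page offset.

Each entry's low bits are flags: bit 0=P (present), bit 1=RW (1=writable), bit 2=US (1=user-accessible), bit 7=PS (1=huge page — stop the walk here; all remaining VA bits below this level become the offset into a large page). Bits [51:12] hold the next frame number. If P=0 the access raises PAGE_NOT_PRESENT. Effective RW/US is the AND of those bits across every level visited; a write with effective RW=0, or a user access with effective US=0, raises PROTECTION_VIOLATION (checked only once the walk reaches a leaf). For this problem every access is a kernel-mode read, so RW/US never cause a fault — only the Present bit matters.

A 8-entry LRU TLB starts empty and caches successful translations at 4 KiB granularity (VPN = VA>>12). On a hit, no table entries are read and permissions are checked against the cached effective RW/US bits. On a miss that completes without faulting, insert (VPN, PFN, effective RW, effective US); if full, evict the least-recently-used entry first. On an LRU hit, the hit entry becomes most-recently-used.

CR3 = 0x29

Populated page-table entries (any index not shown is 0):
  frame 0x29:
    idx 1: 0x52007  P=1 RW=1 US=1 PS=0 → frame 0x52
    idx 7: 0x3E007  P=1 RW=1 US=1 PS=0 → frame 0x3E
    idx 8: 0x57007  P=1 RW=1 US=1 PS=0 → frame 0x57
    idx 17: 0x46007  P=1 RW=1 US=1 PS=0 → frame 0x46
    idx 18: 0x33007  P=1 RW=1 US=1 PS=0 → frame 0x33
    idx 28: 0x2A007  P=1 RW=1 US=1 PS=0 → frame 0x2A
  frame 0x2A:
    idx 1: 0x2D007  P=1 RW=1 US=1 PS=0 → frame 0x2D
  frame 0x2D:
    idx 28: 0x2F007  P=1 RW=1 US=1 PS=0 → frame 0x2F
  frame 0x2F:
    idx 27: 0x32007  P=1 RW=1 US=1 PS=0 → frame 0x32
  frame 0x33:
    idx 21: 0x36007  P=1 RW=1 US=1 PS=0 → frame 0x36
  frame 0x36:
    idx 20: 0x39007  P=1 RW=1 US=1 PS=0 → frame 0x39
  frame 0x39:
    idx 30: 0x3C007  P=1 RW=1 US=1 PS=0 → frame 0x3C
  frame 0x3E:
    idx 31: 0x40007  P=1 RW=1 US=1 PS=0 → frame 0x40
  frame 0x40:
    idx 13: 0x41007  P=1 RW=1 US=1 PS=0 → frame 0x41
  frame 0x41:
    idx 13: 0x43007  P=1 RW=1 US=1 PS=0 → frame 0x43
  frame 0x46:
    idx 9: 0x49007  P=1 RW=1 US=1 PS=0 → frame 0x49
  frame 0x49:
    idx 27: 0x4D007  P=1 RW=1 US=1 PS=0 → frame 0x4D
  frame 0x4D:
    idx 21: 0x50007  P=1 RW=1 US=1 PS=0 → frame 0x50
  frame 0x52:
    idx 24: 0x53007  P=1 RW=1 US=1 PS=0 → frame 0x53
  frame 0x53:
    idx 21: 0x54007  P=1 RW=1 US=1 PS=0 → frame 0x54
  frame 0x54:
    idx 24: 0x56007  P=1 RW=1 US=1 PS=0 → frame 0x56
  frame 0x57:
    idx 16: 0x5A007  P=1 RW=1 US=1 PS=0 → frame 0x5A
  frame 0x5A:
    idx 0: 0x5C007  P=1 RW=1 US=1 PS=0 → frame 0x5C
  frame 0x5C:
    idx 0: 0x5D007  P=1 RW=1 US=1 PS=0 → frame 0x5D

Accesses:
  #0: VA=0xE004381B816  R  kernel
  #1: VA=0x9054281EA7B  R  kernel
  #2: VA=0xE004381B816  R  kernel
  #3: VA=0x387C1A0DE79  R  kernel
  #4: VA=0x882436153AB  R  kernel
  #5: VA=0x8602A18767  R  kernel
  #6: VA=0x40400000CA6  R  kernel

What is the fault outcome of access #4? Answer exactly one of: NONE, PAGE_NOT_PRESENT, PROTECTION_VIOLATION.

Walk each access:
#0 VA=0xE004381B816 (r,kernel):
  [0] read 0x29 idx=28: raw=0x2A007 flags P=1 W=1 U=1 S=0
  [1] read 0x2A idx=1: raw=0x2D007 flags P=1 W=1 U=1 S=0
  [2] read 0x2D idx=28: raw=0x2F007 flags P=1 W=1 U=1 S=0
  [3] read 0x2F idx=27: raw=0x32007 flags P=1 W=1 U=1 S=0
  ✓ 0x32816  — 4 lookups
#1 VA=0x9054281EA7B (r,kernel):
  [0] read 0x29 idx=18: raw=0x33007 flags P=1 W=1 U=1 S=0
  [1] read 0x33 idx=21: raw=0x36007 flags P=1 W=1 U=1 S=0
  [2] read 0x36 idx=20: raw=0x39007 flags P=1 W=1 U=1 S=0
  [3] read 0x39 idx=30: raw=0x3C007 flags P=1 W=1 U=1 S=0
  ✓ 0x3CA7B  — 4 lookups
#2 VA=0xE004381B816 (r,kernel):
  TLB hit vpn=0xE004381B → PA=0x32816
#3 VA=0x387C1A0DE79 (r,kernel):
  [0] read 0x29 idx=7: raw=0x3E007 flags P=1 W=1 U=1 S=0
  [1] read 0x3E idx=31: raw=0x40007 flags P=1 W=1 U=1 S=0
  [2] read 0x40 idx=13: raw=0x41007 flags P=1 W=1 U=1 S=0
  [3] read 0x41 idx=13: raw=0x43007 flags P=1 W=1 U=1 S=0
  ✓ 0x43E79  — 4 lookups
#4 VA=0x882436153AB (r,kernel):
  [0] read 0x29 idx=17: raw=0x46007 flags P=1 W=1 U=1 S=0
  [1] read 0x46 idx=9: raw=0x49007 flags P=1 W=1 U=1 S=0
  [2] read 0x49 idx=27: raw=0x4D007 flags P=1 W=1 U=1 S=0
  [3] read 0x4D idx=21: raw=0x50007 flags P=1 W=1 U=1 S=0
  ✓ 0x503AB  — 4 lookups
#5 VA=0x8602A18767 (r,kernel):
  [0] read 0x29 idx=1: raw=0x52007 flags P=1 W=1 U=1 S=0
  [1] read 0x52 idx=24: raw=0x53007 flags P=1 W=1 U=1 S=0
  [2] read 0x53 idx=21: raw=0x54007 flags P=1 W=1 U=1 S=0
  [3] read 0x54 idx=24: raw=0x56007 flags P=1 W=1 U=1 S=0
  ✓ 0x56767  — 4 lookups
#6 VA=0x40400000CA6 (r,kernel):
  [0] read 0x29 idx=8: raw=0x57007 flags P=1 W=1 U=1 S=0
  [1] read 0x57 idx=16: raw=0x5A007 flags P=1 W=1 U=1 S=0
  [2] read 0x5A idx=0: raw=0x5C007 flags P=1 W=1 U=1 S=0
  [3] read 0x5C idx=0: raw=0x5D007 flags P=1 W=1 U=1 S=0
  ✓ 0x5DCA6  — 4 lookups

Access #4 fault: NONE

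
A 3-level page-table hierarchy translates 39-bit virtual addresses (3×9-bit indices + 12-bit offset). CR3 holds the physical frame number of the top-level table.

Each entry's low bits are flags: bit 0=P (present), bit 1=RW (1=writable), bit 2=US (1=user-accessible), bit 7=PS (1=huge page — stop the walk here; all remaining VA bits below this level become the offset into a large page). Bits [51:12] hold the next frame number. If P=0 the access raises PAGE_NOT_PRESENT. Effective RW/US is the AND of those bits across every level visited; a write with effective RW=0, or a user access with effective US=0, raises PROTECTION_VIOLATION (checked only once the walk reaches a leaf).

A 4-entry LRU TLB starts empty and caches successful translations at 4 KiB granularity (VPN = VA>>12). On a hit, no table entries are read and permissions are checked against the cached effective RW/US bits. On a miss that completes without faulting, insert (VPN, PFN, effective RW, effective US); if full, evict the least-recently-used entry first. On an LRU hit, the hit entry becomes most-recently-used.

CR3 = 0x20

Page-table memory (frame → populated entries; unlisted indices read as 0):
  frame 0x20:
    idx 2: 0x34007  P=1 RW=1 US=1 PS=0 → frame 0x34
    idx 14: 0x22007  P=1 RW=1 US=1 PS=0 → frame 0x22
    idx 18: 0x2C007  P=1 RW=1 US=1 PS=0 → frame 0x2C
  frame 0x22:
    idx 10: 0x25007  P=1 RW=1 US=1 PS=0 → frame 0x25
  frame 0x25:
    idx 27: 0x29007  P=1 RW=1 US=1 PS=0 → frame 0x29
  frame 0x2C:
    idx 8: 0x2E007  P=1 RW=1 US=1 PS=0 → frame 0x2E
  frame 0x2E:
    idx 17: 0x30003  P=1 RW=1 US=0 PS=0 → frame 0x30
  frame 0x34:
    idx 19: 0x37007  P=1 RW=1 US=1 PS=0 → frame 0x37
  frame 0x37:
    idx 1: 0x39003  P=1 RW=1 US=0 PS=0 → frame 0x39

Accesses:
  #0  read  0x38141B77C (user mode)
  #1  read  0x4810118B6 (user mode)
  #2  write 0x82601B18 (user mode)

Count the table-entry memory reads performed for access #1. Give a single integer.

Per-access translation:
#0 VA=0x38141B77C (r,user):
  lvl0: tbl 0x20, slot 14 ⇒ 0x22007 (P1/RW1/US1/PS0)
  lvl1: tbl 0x22, slot 10 ⇒ 0x25007 (P1/RW1/US1/PS0)
  lvl2: tbl 0x25, slot 27 ⇒ 0x29007 (P1/RW1/US1/PS0)
  ⇒ phys 0x2977C  [3 reads]
#1 VA=0x4810118B6 (r,user):
  lvl0: tbl 0x20, slot 18 ⇒ 0x2C007 (P1/RW1/US1/PS0)
  lvl1: tbl 0x2C, slot 8 ⇒ 0x2E007 (P1/RW1/US1/PS0)
  lvl2: tbl 0x2E, slot 17 ⇒ 0x30003 (P1/RW1/US0/PS0)
  ✗ PROTECTION_VIOLATION  [3 reads]
#2 VA=0x82601B18 (w,user):
  lvl0: tbl 0x20, slot 2 ⇒ 0x34007 (P1/RW1/US1/PS0)
  lvl1: tbl 0x34, slot 19 ⇒ 0x37007 (P1/RW1/US1/PS0)
  lvl2: tbl 0x37, slot 1 ⇒ 0x39003 (P1/RW1/US0/PS0)
  ✗ PROTECTION_VIOLATION  [3 reads]

Entries read for #1: 3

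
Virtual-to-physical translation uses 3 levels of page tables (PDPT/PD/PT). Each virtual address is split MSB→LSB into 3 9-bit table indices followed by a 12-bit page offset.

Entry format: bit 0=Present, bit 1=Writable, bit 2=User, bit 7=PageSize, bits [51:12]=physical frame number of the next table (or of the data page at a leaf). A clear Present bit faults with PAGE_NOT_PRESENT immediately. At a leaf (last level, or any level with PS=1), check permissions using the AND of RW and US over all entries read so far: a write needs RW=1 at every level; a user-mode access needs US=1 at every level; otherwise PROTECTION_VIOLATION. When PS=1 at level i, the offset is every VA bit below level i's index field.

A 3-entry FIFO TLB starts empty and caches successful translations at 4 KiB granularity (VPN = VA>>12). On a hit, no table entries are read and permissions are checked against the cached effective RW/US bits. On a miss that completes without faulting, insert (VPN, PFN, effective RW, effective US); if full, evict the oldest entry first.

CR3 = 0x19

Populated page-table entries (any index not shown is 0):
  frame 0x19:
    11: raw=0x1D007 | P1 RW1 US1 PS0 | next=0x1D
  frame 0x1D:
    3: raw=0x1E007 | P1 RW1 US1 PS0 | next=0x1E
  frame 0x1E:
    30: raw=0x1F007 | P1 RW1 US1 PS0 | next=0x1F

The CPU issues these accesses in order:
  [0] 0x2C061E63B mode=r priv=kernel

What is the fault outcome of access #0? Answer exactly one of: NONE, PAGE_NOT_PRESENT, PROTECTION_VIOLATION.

Walk each access:
#0 VA=0x2C061E63B (r,kernel):
  L0: frame=0x19 idx=11 entry=0x1D007 [P=1 RW=1 US=1 PS=0]
  L1: frame=0x1D idx=3 entry=0x1E007 [P=1 RW=1 US=1 PS=0]
  L2: frame=0x1E idx=30 entry=0x1F007 [P=1 RW=1 US=1 PS=0]
  ✓ 0x1F63B  — 3 lookups

Access #0 fault: NONE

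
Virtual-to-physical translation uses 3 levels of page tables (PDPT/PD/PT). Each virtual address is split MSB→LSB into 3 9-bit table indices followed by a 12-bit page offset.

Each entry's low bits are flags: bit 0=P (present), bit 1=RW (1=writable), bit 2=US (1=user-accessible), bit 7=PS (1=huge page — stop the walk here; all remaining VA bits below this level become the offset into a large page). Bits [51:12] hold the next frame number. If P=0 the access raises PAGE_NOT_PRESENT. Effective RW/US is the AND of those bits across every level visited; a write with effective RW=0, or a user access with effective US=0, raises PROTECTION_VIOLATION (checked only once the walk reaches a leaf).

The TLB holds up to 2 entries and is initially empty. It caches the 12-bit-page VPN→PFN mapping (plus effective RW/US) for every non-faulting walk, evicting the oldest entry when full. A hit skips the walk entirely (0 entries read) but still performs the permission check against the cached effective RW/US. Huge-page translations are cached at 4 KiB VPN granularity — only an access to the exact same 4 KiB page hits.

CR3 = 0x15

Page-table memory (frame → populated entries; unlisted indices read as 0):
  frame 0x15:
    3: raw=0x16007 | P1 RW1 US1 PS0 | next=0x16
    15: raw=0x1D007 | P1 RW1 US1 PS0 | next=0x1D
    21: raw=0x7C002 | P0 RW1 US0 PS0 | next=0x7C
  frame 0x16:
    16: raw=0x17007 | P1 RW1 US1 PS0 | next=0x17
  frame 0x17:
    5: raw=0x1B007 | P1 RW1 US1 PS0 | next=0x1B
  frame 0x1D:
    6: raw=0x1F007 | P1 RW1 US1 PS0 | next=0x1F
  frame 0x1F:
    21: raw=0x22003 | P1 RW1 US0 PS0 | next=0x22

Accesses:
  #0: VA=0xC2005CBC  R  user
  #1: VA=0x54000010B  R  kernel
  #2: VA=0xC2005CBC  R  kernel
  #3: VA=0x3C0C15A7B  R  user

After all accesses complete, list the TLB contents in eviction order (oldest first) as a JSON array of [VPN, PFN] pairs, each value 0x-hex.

Per-access translation:
#0 VA=0xC2005CBC (r,user):
  lvl0: tbl 0x15, slot 3 ⇒ 0x16007 (P1/RW1/US1/PS0)
  lvl1: tbl 0x16, slot 16 ⇒ 0x17007 (P1/RW1/US1/PS0)
  lvl2: tbl 0x17, slot 5 ⇒ 0x1B007 (P1/RW1/US1/PS0)
  ✓ 0x1BCBC  — 3 lookups
#1 VA=0x54000010B (r,kernel):
  lvl0: tbl 0x15, slot 21 ⇒ 0x7C002 (P0/RW1/US0/PS0)
  ✗ PAGE_NOT_PRESENT  [1 reads]
#2 VA=0xC2005CBC (r,kernel):
  TLB hit vpn=0xC2005 → PA=0x1BCBC
#3 VA=0x3C0C15A7B (r,user):
  lvl0: tbl 0x15, slot 15 ⇒ 0x1D007 (P1/RW1/US1/PS0)
  lvl1: tbl 0x1D, slot 6 ⇒ 0x1F007 (P1/RW1/US1/PS0)
  lvl2: tbl 0x1F, slot 21 ⇒ 0x22003 (P1/RW1/US0/PS0)
  ✗ PROTECTION_VIOLATION  [3 reads]

TLB: [["0xC2005", "0x1B"]]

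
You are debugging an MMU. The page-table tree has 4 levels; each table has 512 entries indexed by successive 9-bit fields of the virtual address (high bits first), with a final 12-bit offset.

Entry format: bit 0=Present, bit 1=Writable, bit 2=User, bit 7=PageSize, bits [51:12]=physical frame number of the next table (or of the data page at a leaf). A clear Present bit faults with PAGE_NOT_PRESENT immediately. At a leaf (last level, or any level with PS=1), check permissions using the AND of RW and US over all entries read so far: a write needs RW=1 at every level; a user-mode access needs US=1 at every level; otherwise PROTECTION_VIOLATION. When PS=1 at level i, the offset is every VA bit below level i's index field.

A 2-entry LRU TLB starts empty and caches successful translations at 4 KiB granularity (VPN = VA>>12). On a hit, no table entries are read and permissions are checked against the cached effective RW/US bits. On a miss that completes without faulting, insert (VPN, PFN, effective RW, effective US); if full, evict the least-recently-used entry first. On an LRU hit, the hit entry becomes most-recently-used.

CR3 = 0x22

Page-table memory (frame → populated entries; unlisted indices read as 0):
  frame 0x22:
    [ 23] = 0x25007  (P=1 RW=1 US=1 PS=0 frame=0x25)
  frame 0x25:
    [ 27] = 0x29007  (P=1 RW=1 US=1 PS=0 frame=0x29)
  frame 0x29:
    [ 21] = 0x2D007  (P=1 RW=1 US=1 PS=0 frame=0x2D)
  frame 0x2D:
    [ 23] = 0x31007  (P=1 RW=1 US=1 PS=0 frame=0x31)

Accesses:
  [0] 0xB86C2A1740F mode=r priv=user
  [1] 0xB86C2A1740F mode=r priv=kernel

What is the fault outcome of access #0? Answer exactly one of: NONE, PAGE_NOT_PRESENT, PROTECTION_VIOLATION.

Per-access translation:
#0 VA=0xB86C2A1740F (r,user):
  lvl0: tbl 0x22, slot 23 ⇒ 0x25007 (P1/RW1/US1/PS0)
  lvl1: tbl 0x25, slot 27 ⇒ 0x29007 (P1/RW1/US1/PS0)
  lvl2: tbl 0x29, slot 21 ⇒ 0x2D007 (P1/RW1/US1/PS0)
  lvl3: tbl 0x2D, slot 23 ⇒ 0x31007 (P1/RW1/US1/PS0)
  → PA=0x3140F  (4 entries read)
#1 VA=0xB86C2A1740F (r,kernel):
  TLB hit vpn=0xB86C2A17 → PA=0x3140F

Access #0 fault: NONE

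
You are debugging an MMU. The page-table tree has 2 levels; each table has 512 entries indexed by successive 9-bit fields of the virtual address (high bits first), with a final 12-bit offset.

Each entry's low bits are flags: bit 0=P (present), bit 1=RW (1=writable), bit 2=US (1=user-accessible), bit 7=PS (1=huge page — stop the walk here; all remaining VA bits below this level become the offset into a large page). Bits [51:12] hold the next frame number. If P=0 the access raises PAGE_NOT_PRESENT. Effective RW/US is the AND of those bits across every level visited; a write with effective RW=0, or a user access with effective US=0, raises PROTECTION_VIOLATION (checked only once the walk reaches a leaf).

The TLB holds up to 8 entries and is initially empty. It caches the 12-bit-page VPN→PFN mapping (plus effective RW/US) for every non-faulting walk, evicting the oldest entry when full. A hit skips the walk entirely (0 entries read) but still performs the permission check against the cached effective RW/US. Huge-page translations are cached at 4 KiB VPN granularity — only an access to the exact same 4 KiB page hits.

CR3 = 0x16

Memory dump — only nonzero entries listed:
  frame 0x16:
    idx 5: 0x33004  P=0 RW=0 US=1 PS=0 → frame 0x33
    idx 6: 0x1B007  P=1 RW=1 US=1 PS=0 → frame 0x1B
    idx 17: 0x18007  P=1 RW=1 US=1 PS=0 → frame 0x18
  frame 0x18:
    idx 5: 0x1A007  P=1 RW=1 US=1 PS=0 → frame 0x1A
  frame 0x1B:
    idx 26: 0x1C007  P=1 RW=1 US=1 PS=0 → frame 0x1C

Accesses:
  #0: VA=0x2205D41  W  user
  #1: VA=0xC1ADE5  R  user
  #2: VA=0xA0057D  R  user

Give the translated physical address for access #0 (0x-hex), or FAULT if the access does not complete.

Trace:
#0 VA=0x2205D41 (w,user):
  L0 @0x16[17] → 0x18007  P=1,RW=1,US=1,PS=0
  L1 @0x18[5] → 0x1A007  P=1,RW=1,US=1,PS=0
  ⇒ phys 0x1AD41  [2 reads]
#1 VA=0xC1ADE5 (r,user):
  L0 @0x16[6] → 0x1B007  P=1,RW=1,US=1,PS=0
  L1 @0x1B[26] → 0x1C007  P=1,RW=1,US=1,PS=0
  ⇒ phys 0x1CDE5  [2 reads]
#2 VA=0xA0057D (r,user):
  L0 @0x16[5] → 0x33004  P=0,RW=0,US=1,PS=0
  ✗ PAGE_NOT_PRESENT  [1 reads]

Access #0 PA: 0x1AD41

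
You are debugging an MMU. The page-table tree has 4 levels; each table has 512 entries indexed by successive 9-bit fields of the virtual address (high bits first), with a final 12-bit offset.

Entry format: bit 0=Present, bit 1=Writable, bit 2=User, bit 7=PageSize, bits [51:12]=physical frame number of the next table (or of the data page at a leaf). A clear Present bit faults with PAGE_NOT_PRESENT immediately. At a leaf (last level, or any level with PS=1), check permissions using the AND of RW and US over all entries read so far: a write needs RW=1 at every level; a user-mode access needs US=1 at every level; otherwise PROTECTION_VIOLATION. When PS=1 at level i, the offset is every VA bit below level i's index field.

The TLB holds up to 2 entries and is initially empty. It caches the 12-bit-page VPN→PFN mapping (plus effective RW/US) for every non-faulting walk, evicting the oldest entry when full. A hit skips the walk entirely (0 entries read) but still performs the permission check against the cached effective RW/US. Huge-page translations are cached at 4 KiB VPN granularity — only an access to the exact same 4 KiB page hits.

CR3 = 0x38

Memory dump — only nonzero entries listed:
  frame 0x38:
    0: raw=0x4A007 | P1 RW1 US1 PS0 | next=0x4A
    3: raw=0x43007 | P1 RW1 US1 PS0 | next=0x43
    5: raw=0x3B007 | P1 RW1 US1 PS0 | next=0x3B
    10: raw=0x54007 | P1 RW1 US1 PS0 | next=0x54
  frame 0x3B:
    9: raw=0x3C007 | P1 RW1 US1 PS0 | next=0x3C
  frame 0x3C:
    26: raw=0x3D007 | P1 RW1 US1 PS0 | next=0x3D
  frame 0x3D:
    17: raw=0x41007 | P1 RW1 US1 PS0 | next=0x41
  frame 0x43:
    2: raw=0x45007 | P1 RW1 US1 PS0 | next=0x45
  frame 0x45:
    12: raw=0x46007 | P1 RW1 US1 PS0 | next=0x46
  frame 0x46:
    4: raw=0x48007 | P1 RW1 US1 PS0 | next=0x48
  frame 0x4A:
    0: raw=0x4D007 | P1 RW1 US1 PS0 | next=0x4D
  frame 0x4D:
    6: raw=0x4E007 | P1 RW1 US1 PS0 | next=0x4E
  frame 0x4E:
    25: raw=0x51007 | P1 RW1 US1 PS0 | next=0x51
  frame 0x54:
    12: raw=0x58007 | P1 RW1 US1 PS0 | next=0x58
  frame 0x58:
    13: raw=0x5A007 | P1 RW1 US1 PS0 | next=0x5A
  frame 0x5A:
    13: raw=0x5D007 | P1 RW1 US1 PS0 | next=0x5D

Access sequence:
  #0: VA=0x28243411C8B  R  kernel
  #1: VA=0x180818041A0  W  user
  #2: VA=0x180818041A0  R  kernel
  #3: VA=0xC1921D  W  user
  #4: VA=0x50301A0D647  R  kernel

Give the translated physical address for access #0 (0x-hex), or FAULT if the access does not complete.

Walk each access:
#0 VA=0x28243411C8B (r,kernel):
  [0] read 0x38 idx=5: raw=0x3B007 flags P=1 W=1 U=1 S=0
  [1] read 0x3B idx=9: raw=0x3C007 flags P=1 W=1 U=1 S=0
  [2] read 0x3C idx=26: raw=0x3D007 flags P=1 W=1 U=1 S=0
  [3] read 0x3D idx=17: raw=0x41007 flags P=1 W=1 U=1 S=0
  ⇒ phys 0x41C8B  [4 reads]
#1 VA=0x180818041A0 (w,user):
  [0] read 0x38 idx=3: raw=0x43007 flags P=1 W=1 U=1 S=0
  [1] read 0x43 idx=2: raw=0x45007 flags P=1 W=1 U=1 S=0
  [2] read 0x45 idx=12: raw=0x46007 flags P=1 W=1 U=1 S=0
  [3] read 0x46 idx=4: raw=0x48007 flags P=1 W=1 U=1 S=0
  ⇒ phys 0x481A0  [4 reads]
#2 VA=0x180818041A0 (r,kernel):
  TLB hit vpn=0x18081804 → PA=0x481A0
#3 VA=0xC1921D (w,user):
  [0] read 0x38 idx=0: raw=0x4A007 flags P=1 W=1 U=1 S=0
  [1] read 0x4A idx=0: raw=0x4D007 flags P=1 W=1 U=1 S=0
  [2] read 0x4D idx=6: raw=0x4E007 flags P=1 W=1 U=1 S=0
  [3] read 0x4E idx=25: raw=0x51007 flags P=1 W=1 U=1 S=0
  ⇒ phys 0x5121D  [4 reads]
#4 VA=0x50301A0D647 (r,kernel):
  [0] read 0x38 idx=10: raw=0x54007 flags P=1 W=1 U=1 S=0
  [1] read 0x54 idx=12: raw=0x58007 flags P=1 W=1 U=1 S=0
  [2] read 0x58 idx=13: raw=0x5A007 flags P=1 W=1 U=1 S=0
  [3] read 0x5A idx=13: raw=0x5D007 flags P=1 W=1 U=1 S=0
  ⇒ phys 0x5D647  [4 reads]

Access #0 PA: 0x41C8B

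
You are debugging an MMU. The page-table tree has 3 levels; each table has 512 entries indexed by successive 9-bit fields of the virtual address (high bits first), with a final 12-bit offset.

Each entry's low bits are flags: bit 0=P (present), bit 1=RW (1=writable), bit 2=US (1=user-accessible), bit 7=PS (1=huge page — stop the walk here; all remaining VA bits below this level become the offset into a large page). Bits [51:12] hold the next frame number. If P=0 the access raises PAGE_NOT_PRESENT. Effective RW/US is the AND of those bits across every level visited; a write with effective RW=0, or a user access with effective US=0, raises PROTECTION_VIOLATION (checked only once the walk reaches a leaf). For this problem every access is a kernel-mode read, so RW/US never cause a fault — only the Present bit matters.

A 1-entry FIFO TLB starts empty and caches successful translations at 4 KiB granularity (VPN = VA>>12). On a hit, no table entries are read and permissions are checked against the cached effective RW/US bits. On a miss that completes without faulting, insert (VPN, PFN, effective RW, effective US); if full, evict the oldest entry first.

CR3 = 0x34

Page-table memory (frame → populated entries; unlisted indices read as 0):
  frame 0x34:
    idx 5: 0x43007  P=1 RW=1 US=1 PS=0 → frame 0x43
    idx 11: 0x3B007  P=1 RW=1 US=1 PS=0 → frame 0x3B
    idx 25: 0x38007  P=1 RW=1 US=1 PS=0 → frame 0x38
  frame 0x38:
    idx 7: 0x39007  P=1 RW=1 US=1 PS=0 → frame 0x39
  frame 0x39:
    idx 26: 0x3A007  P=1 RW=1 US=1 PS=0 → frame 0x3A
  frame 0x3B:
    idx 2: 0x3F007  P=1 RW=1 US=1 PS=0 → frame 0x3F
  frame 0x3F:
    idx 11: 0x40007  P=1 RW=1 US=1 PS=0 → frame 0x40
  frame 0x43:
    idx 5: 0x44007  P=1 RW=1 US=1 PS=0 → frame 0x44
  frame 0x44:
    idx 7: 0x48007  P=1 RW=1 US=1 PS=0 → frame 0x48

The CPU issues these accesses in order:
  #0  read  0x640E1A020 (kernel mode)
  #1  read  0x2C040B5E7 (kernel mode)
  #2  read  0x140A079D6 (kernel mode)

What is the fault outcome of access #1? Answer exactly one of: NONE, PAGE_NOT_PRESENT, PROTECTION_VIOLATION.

Trace:
#0 VA=0x640E1A020 (r,kernel):
  L0 @0x34[25] → 0x38007  P=1,RW=1,US=1,PS=0
  L1 @0x38[7] → 0x39007  P=1,RW=1,US=1,PS=0
  L2 @0x39[26] → 0x3A007  P=1,RW=1,US=1,PS=0
  → PA=0x3A020  (3 entries read)
#1 VA=0x2C040B5E7 (r,kernel):
  L0 @0x34[11] → 0x3B007  P=1,RW=1,US=1,PS=0
  L1 @0x3B[2] → 0x3F007  P=1,RW=1,US=1,PS=0
  L2 @0x3F[11] → 0x40007  P=1,RW=1,US=1,PS=0
  → PA=0x405E7  (3 entries read)
#2 VA=0x140A079D6 (r,kernel):
  L0 @0x34[5] → 0x43007  P=1,RW=1,US=1,PS=0
  L1 @0x43[5] → 0x44007  P=1,RW=1,US=1,PS=0
  L2 @0x44[7] → 0x48007  P=1,RW=1,US=1,PS=0
  → PA=0x489D6  (3 entries read)

Access #1 fault: NONE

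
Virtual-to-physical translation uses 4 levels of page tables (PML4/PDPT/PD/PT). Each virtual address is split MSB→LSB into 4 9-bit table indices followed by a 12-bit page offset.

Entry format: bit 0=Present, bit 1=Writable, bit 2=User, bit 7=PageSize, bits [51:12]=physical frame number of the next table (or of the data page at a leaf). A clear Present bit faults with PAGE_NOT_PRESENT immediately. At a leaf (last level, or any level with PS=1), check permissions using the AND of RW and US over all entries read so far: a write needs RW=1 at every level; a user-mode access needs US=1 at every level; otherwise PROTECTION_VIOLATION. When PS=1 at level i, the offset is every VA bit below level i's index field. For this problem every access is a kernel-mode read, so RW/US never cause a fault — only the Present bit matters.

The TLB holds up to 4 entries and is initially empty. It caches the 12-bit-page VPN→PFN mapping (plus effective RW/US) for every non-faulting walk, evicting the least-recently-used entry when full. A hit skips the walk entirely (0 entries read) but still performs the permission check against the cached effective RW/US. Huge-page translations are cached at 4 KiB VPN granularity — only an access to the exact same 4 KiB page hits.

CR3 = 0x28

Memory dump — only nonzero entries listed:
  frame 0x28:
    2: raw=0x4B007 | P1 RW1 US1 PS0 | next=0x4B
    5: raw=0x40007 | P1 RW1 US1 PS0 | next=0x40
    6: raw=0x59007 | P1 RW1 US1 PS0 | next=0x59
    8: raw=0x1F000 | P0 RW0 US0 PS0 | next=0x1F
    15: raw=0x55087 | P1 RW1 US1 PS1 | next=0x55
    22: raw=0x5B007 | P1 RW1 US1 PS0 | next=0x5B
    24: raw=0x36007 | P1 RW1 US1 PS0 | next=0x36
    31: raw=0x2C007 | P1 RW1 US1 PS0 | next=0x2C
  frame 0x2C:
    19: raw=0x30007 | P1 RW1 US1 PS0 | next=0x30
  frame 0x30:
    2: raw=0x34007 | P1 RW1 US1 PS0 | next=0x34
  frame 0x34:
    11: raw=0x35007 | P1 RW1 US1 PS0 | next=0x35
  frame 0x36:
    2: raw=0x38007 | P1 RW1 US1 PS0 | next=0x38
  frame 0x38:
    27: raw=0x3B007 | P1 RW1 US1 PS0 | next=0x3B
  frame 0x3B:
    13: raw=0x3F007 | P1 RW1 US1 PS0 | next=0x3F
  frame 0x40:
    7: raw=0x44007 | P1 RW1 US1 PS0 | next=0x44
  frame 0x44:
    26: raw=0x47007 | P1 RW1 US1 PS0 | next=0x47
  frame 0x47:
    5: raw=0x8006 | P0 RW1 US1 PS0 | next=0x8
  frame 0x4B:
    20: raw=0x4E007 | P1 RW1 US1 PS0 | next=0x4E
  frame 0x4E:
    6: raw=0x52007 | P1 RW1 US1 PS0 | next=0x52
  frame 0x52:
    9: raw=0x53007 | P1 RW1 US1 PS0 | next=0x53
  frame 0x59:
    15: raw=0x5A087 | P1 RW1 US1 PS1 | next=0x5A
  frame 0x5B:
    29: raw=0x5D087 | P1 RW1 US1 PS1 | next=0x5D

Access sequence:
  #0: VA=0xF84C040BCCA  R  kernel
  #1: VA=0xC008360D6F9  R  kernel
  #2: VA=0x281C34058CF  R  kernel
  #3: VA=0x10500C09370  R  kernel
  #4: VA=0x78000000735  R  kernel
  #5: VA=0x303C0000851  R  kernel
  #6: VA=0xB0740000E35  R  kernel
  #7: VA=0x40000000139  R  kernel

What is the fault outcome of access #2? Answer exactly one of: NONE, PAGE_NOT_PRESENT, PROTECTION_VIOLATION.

Walk each access:
#0 VA=0xF84C040BCCA (r,kernel):
  L0 @0x28[31] → 0x2C007  P=1,RW=1,US=1,PS=0
  L1 @0x2C[19] → 0x30007  P=1,RW=1,US=1,PS=0
  L2 @0x30[2] → 0x34007  P=1,RW=1,US=1,PS=0
  L3 @0x34[11] → 0x35007  P=1,RW=1,US=1,PS=0
  → PA=0x35CCA  (4 entries read)
#1 VA=0xC008360D6F9 (r,kernel):
  L0 @0x28[24] → 0x36007  P=1,RW=1,US=1,PS=0
  L1 @0x36[2] → 0x38007  P=1,RW=1,US=1,PS=0
  L2 @0x38[27] → 0x3B007  P=1,RW=1,US=1,PS=0
  L3 @0x3B[13] → 0x3F007  P=1,RW=1,US=1,PS=0
  → PA=0x3F6F9  (4 entries read)
#2 VA=0x281C34058CF (r,kernel):
  L0 @0x28[5] → 0x40007  P=1,RW=1,US=1,PS=0
  L1 @0x40[7] → 0x44007  P=1,RW=1,US=1,PS=0
  L2 @0x44[26] → 0x47007  P=1,RW=1,US=1,PS=0
  L3 @0x47[5] → 0x8006  P=0,RW=1,US=1,PS=0
  → PAGE_NOT_PRESENT  (4 entries read)
#3 VA=0x10500C09370 (r,kernel):
  L0 @0x28[2] → 0x4B007  P=1,RW=1,US=1,PS=0
  L1 @0x4B[20] → 0x4E007  P=1,RW=1,US=1,PS=0
  L2 @0x4E[6] → 0x52007  P=1,RW=1,US=1,PS=0
  L3 @0x52[9] → 0x53007  P=1,RW=1,US=1,PS=0
  → PA=0x53370  (4 entries read)
#4 VA=0x78000000735 (r,kernel):
  L0 @0x28[15] → 0x55087  P=1,RW=1,US=1,PS=1
  → PA=0x55735 (huge @L0)  (1 entries read)
#5 VA=0x303C0000851 (r,kernel):
  L0 @0x28[6] → 0x59007  P=1,RW=1,US=1,PS=0
  L1 @0x59[15] → 0x5A087  P=1,RW=1,US=1,PS=1
  → PA=0x5A851 (huge @L1)  (2 entries read)
#6 VA=0xB0740000E35 (r,kernel):
  L0 @0x28[22] → 0x5B007  P=1,RW=1,US=1,PS=0
  L1 @0x5B[29] → 0x5D087  P=1,RW=1,US=1,PS=1
  → PA=0x5DE35 (huge @L1)  (2 entries read)
#7 VA=0x40000000139 (r,kernel):
  L0 @0x28[8] → 0x1F000  P=0,RW=0,US=0,PS=0
  → PAGE_NOT_PRESENT  (1 entries read)

Access #2 fault: PAGE_NOT_PRESENT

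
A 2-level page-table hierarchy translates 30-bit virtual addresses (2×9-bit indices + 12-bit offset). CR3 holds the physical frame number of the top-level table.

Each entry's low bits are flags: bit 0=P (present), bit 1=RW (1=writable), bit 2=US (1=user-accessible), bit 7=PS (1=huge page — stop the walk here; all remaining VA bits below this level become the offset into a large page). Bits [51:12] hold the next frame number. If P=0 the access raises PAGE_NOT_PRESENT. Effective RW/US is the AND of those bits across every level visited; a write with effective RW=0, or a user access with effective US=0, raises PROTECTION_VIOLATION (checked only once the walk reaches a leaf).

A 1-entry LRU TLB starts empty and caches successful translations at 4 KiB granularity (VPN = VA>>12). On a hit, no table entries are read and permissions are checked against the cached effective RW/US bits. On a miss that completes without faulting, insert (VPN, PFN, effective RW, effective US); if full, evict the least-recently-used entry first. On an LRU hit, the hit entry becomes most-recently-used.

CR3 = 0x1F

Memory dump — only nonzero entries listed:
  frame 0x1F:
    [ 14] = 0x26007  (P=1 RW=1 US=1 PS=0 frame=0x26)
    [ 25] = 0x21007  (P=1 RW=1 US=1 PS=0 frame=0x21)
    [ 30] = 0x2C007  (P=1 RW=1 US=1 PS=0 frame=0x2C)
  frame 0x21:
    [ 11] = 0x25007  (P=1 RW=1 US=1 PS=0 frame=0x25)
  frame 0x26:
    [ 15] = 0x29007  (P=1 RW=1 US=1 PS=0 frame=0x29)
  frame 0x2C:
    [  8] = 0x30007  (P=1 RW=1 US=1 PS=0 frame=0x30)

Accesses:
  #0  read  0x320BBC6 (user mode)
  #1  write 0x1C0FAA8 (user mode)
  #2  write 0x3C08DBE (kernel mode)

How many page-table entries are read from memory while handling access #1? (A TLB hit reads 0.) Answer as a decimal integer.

Trace:
#0 VA=0x320BBC6 (r,user):
  lvl0: tbl 0x1F, slot 25 ⇒ 0x21007 (P1/RW1/US1/PS0)
  lvl1: tbl 0x21, slot 11 ⇒ 0x25007 (P1/RW1/US1/PS0)
  → PA=0x25BC6  (2 entries read)
#1 VA=0x1C0FAA8 (w,user):
  lvl0: tbl 0x1F, slot 14 ⇒ 0x26007 (P1/RW1/US1/PS0)
  lvl1: tbl 0x26, slot 15 ⇒ 0x29007 (P1/RW1/US1/PS0)
  → PA=0x29AA8  (2 entries read)
#2 VA=0x3C08DBE (w,kernel):
  lvl0: tbl 0x1F, slot 30 ⇒ 0x2C007 (P1/RW1/US1/PS0)
  lvl1: tbl 0x2C, slot 8 ⇒ 0x30007 (P1/RW1/US1/PS0)
  → PA=0x30DBE  (2 entries read)

Entries read for #1: 2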